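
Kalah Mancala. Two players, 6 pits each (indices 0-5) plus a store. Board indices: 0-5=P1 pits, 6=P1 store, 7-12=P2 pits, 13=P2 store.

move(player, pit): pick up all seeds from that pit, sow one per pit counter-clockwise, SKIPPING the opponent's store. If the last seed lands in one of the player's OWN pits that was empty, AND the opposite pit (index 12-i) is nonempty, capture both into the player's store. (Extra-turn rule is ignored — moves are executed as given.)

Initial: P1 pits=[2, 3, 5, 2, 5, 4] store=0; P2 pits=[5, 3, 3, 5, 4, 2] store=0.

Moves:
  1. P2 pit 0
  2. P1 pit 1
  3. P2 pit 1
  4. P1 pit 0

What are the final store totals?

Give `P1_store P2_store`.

Move 1: P2 pit0 -> P1=[2,3,5,2,5,4](0) P2=[0,4,4,6,5,3](0)
Move 2: P1 pit1 -> P1=[2,0,6,3,6,4](0) P2=[0,4,4,6,5,3](0)
Move 3: P2 pit1 -> P1=[2,0,6,3,6,4](0) P2=[0,0,5,7,6,4](0)
Move 4: P1 pit0 -> P1=[0,1,7,3,6,4](0) P2=[0,0,5,7,6,4](0)

Answer: 0 0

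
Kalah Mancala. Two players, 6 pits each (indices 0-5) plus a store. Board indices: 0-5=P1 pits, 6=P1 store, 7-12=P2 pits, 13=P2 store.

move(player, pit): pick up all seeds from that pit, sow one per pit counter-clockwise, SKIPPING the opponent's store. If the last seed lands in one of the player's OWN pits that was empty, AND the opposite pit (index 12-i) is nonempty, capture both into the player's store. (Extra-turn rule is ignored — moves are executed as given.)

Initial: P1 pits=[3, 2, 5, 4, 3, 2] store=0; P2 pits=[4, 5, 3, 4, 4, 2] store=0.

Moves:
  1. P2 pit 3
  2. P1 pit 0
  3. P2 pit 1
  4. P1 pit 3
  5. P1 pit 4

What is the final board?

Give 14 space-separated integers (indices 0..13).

Answer: 0 3 6 0 0 4 2 6 2 5 1 6 4 2

Derivation:
Move 1: P2 pit3 -> P1=[4,2,5,4,3,2](0) P2=[4,5,3,0,5,3](1)
Move 2: P1 pit0 -> P1=[0,3,6,5,4,2](0) P2=[4,5,3,0,5,3](1)
Move 3: P2 pit1 -> P1=[0,3,6,5,4,2](0) P2=[4,0,4,1,6,4](2)
Move 4: P1 pit3 -> P1=[0,3,6,0,5,3](1) P2=[5,1,4,1,6,4](2)
Move 5: P1 pit4 -> P1=[0,3,6,0,0,4](2) P2=[6,2,5,1,6,4](2)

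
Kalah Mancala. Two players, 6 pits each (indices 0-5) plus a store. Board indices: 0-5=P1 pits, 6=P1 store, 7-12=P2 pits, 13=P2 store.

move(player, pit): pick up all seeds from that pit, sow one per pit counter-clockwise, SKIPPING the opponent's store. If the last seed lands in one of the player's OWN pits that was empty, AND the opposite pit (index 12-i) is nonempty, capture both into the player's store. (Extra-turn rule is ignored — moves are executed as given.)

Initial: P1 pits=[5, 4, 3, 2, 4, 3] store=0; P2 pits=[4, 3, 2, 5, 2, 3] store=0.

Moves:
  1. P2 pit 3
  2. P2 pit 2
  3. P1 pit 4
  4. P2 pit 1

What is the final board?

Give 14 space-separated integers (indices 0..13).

Move 1: P2 pit3 -> P1=[6,5,3,2,4,3](0) P2=[4,3,2,0,3,4](1)
Move 2: P2 pit2 -> P1=[6,5,3,2,4,3](0) P2=[4,3,0,1,4,4](1)
Move 3: P1 pit4 -> P1=[6,5,3,2,0,4](1) P2=[5,4,0,1,4,4](1)
Move 4: P2 pit1 -> P1=[6,5,3,2,0,4](1) P2=[5,0,1,2,5,5](1)

Answer: 6 5 3 2 0 4 1 5 0 1 2 5 5 1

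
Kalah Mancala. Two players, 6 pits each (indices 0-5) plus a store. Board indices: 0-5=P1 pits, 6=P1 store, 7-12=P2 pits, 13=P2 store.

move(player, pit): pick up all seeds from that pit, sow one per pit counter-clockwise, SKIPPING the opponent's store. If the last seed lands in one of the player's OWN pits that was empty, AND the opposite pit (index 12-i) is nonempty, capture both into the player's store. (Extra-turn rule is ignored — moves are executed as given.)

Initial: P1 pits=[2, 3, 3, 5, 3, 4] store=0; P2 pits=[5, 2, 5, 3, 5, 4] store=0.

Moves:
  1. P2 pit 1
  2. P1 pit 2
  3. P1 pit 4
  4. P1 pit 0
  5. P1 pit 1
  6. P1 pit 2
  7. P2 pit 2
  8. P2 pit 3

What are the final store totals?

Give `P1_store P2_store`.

Answer: 6 1

Derivation:
Move 1: P2 pit1 -> P1=[2,3,3,5,3,4](0) P2=[5,0,6,4,5,4](0)
Move 2: P1 pit2 -> P1=[2,3,0,6,4,5](0) P2=[5,0,6,4,5,4](0)
Move 3: P1 pit4 -> P1=[2,3,0,6,0,6](1) P2=[6,1,6,4,5,4](0)
Move 4: P1 pit0 -> P1=[0,4,0,6,0,6](6) P2=[6,1,6,0,5,4](0)
Move 5: P1 pit1 -> P1=[0,0,1,7,1,7](6) P2=[6,1,6,0,5,4](0)
Move 6: P1 pit2 -> P1=[0,0,0,8,1,7](6) P2=[6,1,6,0,5,4](0)
Move 7: P2 pit2 -> P1=[1,1,0,8,1,7](6) P2=[6,1,0,1,6,5](1)
Move 8: P2 pit3 -> P1=[1,1,0,8,1,7](6) P2=[6,1,0,0,7,5](1)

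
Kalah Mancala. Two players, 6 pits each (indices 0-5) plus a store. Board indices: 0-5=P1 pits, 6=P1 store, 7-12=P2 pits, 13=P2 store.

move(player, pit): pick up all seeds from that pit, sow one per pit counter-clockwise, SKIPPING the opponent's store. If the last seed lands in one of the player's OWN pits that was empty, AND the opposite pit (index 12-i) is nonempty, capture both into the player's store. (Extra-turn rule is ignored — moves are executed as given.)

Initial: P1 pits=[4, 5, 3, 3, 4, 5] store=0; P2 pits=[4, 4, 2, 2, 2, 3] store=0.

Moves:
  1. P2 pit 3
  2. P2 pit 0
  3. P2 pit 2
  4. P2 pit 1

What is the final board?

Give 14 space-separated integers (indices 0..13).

Move 1: P2 pit3 -> P1=[4,5,3,3,4,5](0) P2=[4,4,2,0,3,4](0)
Move 2: P2 pit0 -> P1=[4,5,3,3,4,5](0) P2=[0,5,3,1,4,4](0)
Move 3: P2 pit2 -> P1=[4,5,3,3,4,5](0) P2=[0,5,0,2,5,5](0)
Move 4: P2 pit1 -> P1=[4,5,3,3,4,5](0) P2=[0,0,1,3,6,6](1)

Answer: 4 5 3 3 4 5 0 0 0 1 3 6 6 1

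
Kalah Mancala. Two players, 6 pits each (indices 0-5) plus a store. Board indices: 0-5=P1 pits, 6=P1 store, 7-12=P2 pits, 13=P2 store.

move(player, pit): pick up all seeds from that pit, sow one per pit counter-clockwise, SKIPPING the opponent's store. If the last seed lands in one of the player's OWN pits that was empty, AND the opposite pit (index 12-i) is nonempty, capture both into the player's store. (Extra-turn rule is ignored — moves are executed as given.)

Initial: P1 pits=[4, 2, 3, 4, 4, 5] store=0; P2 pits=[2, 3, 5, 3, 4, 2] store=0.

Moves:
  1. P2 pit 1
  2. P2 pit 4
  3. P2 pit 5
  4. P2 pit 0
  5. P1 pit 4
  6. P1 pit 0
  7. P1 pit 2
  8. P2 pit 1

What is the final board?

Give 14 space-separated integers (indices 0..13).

Move 1: P2 pit1 -> P1=[4,2,3,4,4,5](0) P2=[2,0,6,4,5,2](0)
Move 2: P2 pit4 -> P1=[5,3,4,4,4,5](0) P2=[2,0,6,4,0,3](1)
Move 3: P2 pit5 -> P1=[6,4,4,4,4,5](0) P2=[2,0,6,4,0,0](2)
Move 4: P2 pit0 -> P1=[6,4,4,4,4,5](0) P2=[0,1,7,4,0,0](2)
Move 5: P1 pit4 -> P1=[6,4,4,4,0,6](1) P2=[1,2,7,4,0,0](2)
Move 6: P1 pit0 -> P1=[0,5,5,5,1,7](2) P2=[1,2,7,4,0,0](2)
Move 7: P1 pit2 -> P1=[0,5,0,6,2,8](3) P2=[2,2,7,4,0,0](2)
Move 8: P2 pit1 -> P1=[0,5,0,6,2,8](3) P2=[2,0,8,5,0,0](2)

Answer: 0 5 0 6 2 8 3 2 0 8 5 0 0 2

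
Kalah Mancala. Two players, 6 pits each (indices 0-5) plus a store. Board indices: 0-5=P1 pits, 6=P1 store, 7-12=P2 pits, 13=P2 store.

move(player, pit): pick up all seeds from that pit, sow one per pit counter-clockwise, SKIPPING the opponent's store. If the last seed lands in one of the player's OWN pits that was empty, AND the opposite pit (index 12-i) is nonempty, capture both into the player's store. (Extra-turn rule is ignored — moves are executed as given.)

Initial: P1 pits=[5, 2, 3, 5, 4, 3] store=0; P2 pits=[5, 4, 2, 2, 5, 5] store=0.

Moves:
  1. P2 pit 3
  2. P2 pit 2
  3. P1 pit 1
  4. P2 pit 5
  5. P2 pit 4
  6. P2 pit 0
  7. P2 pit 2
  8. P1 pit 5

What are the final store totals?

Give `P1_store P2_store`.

Move 1: P2 pit3 -> P1=[5,2,3,5,4,3](0) P2=[5,4,2,0,6,6](0)
Move 2: P2 pit2 -> P1=[5,2,3,5,4,3](0) P2=[5,4,0,1,7,6](0)
Move 3: P1 pit1 -> P1=[5,0,4,6,4,3](0) P2=[5,4,0,1,7,6](0)
Move 4: P2 pit5 -> P1=[6,1,5,7,5,3](0) P2=[5,4,0,1,7,0](1)
Move 5: P2 pit4 -> P1=[7,2,6,8,6,3](0) P2=[5,4,0,1,0,1](2)
Move 6: P2 pit0 -> P1=[7,2,6,8,6,3](0) P2=[0,5,1,2,1,2](2)
Move 7: P2 pit2 -> P1=[7,2,6,8,6,3](0) P2=[0,5,0,3,1,2](2)
Move 8: P1 pit5 -> P1=[7,2,6,8,6,0](1) P2=[1,6,0,3,1,2](2)

Answer: 1 2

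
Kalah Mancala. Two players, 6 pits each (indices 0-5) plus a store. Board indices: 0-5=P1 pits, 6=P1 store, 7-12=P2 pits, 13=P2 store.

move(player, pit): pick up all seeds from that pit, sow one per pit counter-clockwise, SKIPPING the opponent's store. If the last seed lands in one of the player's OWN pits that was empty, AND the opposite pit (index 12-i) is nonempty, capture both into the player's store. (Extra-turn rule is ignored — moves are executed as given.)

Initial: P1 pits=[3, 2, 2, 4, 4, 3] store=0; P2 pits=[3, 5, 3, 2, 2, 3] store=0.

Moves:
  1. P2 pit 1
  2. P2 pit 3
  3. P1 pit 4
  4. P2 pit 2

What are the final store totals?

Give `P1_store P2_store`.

Move 1: P2 pit1 -> P1=[3,2,2,4,4,3](0) P2=[3,0,4,3,3,4](1)
Move 2: P2 pit3 -> P1=[3,2,2,4,4,3](0) P2=[3,0,4,0,4,5](2)
Move 3: P1 pit4 -> P1=[3,2,2,4,0,4](1) P2=[4,1,4,0,4,5](2)
Move 4: P2 pit2 -> P1=[3,2,2,4,0,4](1) P2=[4,1,0,1,5,6](3)

Answer: 1 3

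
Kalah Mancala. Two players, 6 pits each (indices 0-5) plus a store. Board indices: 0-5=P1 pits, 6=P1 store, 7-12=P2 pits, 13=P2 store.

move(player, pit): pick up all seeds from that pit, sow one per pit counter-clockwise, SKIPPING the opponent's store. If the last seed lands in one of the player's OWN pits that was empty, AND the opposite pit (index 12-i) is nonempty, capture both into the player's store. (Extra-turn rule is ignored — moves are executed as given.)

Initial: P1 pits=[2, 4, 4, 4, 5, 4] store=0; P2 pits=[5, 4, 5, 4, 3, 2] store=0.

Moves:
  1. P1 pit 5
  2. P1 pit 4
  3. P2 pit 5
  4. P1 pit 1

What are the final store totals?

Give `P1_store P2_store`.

Move 1: P1 pit5 -> P1=[2,4,4,4,5,0](1) P2=[6,5,6,4,3,2](0)
Move 2: P1 pit4 -> P1=[2,4,4,4,0,1](2) P2=[7,6,7,4,3,2](0)
Move 3: P2 pit5 -> P1=[3,4,4,4,0,1](2) P2=[7,6,7,4,3,0](1)
Move 4: P1 pit1 -> P1=[3,0,5,5,1,2](2) P2=[7,6,7,4,3,0](1)

Answer: 2 1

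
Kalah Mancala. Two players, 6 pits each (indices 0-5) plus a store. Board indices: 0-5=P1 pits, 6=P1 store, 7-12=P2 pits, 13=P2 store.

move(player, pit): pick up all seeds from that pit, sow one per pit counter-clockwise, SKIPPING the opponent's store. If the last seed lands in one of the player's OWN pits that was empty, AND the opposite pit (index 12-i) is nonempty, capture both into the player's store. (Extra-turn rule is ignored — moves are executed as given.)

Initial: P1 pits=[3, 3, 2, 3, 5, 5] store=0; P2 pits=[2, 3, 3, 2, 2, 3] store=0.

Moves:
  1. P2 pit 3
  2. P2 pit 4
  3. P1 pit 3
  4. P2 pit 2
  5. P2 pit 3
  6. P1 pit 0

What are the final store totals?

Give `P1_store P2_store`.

Answer: 1 1

Derivation:
Move 1: P2 pit3 -> P1=[3,3,2,3,5,5](0) P2=[2,3,3,0,3,4](0)
Move 2: P2 pit4 -> P1=[4,3,2,3,5,5](0) P2=[2,3,3,0,0,5](1)
Move 3: P1 pit3 -> P1=[4,3,2,0,6,6](1) P2=[2,3,3,0,0,5](1)
Move 4: P2 pit2 -> P1=[4,3,2,0,6,6](1) P2=[2,3,0,1,1,6](1)
Move 5: P2 pit3 -> P1=[4,3,2,0,6,6](1) P2=[2,3,0,0,2,6](1)
Move 6: P1 pit0 -> P1=[0,4,3,1,7,6](1) P2=[2,3,0,0,2,6](1)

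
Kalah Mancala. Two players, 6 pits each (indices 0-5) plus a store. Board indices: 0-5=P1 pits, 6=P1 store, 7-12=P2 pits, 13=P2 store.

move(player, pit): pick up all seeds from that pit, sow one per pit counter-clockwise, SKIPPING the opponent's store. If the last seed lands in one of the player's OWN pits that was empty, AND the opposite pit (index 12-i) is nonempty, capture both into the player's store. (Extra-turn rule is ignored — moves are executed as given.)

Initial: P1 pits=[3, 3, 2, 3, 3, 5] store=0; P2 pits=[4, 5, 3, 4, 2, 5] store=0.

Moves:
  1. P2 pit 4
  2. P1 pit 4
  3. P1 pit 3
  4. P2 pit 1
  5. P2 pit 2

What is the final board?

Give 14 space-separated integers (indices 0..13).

Answer: 3 3 2 0 1 7 2 5 0 0 6 2 8 3

Derivation:
Move 1: P2 pit4 -> P1=[3,3,2,3,3,5](0) P2=[4,5,3,4,0,6](1)
Move 2: P1 pit4 -> P1=[3,3,2,3,0,6](1) P2=[5,5,3,4,0,6](1)
Move 3: P1 pit3 -> P1=[3,3,2,0,1,7](2) P2=[5,5,3,4,0,6](1)
Move 4: P2 pit1 -> P1=[3,3,2,0,1,7](2) P2=[5,0,4,5,1,7](2)
Move 5: P2 pit2 -> P1=[3,3,2,0,1,7](2) P2=[5,0,0,6,2,8](3)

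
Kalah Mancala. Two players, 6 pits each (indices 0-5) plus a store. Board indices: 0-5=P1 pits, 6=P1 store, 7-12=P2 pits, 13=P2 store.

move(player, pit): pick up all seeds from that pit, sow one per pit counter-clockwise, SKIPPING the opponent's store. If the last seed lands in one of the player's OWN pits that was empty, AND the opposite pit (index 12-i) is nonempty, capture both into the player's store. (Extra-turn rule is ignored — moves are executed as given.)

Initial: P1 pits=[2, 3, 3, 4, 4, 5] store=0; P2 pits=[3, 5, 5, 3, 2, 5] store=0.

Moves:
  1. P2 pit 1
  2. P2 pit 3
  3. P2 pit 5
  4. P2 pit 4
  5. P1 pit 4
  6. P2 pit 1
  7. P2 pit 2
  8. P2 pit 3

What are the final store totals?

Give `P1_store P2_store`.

Answer: 1 5

Derivation:
Move 1: P2 pit1 -> P1=[2,3,3,4,4,5](0) P2=[3,0,6,4,3,6](1)
Move 2: P2 pit3 -> P1=[3,3,3,4,4,5](0) P2=[3,0,6,0,4,7](2)
Move 3: P2 pit5 -> P1=[4,4,4,5,5,6](0) P2=[3,0,6,0,4,0](3)
Move 4: P2 pit4 -> P1=[5,5,4,5,5,6](0) P2=[3,0,6,0,0,1](4)
Move 5: P1 pit4 -> P1=[5,5,4,5,0,7](1) P2=[4,1,7,0,0,1](4)
Move 6: P2 pit1 -> P1=[5,5,4,5,0,7](1) P2=[4,0,8,0,0,1](4)
Move 7: P2 pit2 -> P1=[6,6,5,6,0,7](1) P2=[4,0,0,1,1,2](5)
Move 8: P2 pit3 -> P1=[6,6,5,6,0,7](1) P2=[4,0,0,0,2,2](5)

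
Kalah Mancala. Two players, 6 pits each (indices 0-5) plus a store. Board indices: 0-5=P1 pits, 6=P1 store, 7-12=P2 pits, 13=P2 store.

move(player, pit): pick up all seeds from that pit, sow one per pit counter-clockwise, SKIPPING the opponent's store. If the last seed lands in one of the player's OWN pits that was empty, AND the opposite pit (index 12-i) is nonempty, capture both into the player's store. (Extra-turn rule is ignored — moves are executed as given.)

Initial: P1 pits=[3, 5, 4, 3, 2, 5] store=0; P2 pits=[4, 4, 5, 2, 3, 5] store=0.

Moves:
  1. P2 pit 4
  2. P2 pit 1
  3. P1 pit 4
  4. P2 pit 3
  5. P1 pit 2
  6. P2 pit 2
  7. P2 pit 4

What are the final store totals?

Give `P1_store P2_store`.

Answer: 2 4

Derivation:
Move 1: P2 pit4 -> P1=[4,5,4,3,2,5](0) P2=[4,4,5,2,0,6](1)
Move 2: P2 pit1 -> P1=[4,5,4,3,2,5](0) P2=[4,0,6,3,1,7](1)
Move 3: P1 pit4 -> P1=[4,5,4,3,0,6](1) P2=[4,0,6,3,1,7](1)
Move 4: P2 pit3 -> P1=[4,5,4,3,0,6](1) P2=[4,0,6,0,2,8](2)
Move 5: P1 pit2 -> P1=[4,5,0,4,1,7](2) P2=[4,0,6,0,2,8](2)
Move 6: P2 pit2 -> P1=[5,6,0,4,1,7](2) P2=[4,0,0,1,3,9](3)
Move 7: P2 pit4 -> P1=[6,6,0,4,1,7](2) P2=[4,0,0,1,0,10](4)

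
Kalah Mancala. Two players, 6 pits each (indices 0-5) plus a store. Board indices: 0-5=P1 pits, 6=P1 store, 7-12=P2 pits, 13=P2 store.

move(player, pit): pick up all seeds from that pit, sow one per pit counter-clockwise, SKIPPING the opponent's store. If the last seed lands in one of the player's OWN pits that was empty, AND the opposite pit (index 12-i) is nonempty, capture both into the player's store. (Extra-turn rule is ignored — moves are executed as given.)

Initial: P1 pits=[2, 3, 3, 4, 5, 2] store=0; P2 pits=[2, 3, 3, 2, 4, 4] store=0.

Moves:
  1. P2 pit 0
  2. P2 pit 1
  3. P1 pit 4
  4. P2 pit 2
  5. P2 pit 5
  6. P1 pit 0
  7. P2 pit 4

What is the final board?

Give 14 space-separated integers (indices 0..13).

Move 1: P2 pit0 -> P1=[2,3,3,4,5,2](0) P2=[0,4,4,2,4,4](0)
Move 2: P2 pit1 -> P1=[2,3,3,4,5,2](0) P2=[0,0,5,3,5,5](0)
Move 3: P1 pit4 -> P1=[2,3,3,4,0,3](1) P2=[1,1,6,3,5,5](0)
Move 4: P2 pit2 -> P1=[3,4,3,4,0,3](1) P2=[1,1,0,4,6,6](1)
Move 5: P2 pit5 -> P1=[4,5,4,5,1,3](1) P2=[1,1,0,4,6,0](2)
Move 6: P1 pit0 -> P1=[0,6,5,6,2,3](1) P2=[1,1,0,4,6,0](2)
Move 7: P2 pit4 -> P1=[1,7,6,7,2,3](1) P2=[1,1,0,4,0,1](3)

Answer: 1 7 6 7 2 3 1 1 1 0 4 0 1 3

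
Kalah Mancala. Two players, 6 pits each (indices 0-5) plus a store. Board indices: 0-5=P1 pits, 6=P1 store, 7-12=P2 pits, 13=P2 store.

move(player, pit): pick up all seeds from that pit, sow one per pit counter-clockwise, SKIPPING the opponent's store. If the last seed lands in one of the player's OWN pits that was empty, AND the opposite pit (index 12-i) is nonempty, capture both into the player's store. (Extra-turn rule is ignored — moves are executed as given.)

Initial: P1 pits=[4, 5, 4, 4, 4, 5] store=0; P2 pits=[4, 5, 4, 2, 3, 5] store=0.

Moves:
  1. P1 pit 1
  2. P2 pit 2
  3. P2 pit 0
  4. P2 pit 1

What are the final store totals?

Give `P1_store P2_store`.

Move 1: P1 pit1 -> P1=[4,0,5,5,5,6](1) P2=[4,5,4,2,3,5](0)
Move 2: P2 pit2 -> P1=[4,0,5,5,5,6](1) P2=[4,5,0,3,4,6](1)
Move 3: P2 pit0 -> P1=[4,0,5,5,5,6](1) P2=[0,6,1,4,5,6](1)
Move 4: P2 pit1 -> P1=[5,0,5,5,5,6](1) P2=[0,0,2,5,6,7](2)

Answer: 1 2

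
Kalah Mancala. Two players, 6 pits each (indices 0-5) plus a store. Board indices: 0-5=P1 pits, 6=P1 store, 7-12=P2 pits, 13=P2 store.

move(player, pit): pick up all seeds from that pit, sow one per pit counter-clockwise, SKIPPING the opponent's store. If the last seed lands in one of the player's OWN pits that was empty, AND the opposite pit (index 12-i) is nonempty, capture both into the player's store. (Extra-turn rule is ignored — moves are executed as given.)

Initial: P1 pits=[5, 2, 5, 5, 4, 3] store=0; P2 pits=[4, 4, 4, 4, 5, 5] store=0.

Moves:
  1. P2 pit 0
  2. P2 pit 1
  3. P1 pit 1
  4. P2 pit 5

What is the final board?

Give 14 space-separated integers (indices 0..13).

Answer: 6 1 7 7 5 3 0 0 0 6 6 7 0 2

Derivation:
Move 1: P2 pit0 -> P1=[5,2,5,5,4,3](0) P2=[0,5,5,5,6,5](0)
Move 2: P2 pit1 -> P1=[5,2,5,5,4,3](0) P2=[0,0,6,6,7,6](1)
Move 3: P1 pit1 -> P1=[5,0,6,6,4,3](0) P2=[0,0,6,6,7,6](1)
Move 4: P2 pit5 -> P1=[6,1,7,7,5,3](0) P2=[0,0,6,6,7,0](2)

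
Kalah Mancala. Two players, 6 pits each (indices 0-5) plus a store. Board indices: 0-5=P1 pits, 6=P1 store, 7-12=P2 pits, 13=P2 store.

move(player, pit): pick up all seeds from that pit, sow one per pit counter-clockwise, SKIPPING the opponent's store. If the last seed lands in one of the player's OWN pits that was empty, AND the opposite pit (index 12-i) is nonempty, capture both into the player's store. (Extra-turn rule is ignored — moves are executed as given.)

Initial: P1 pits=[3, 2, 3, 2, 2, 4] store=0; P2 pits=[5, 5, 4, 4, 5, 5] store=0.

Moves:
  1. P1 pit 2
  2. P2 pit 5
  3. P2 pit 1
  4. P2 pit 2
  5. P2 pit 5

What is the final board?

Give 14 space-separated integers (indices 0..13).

Move 1: P1 pit2 -> P1=[3,2,0,3,3,5](0) P2=[5,5,4,4,5,5](0)
Move 2: P2 pit5 -> P1=[4,3,1,4,3,5](0) P2=[5,5,4,4,5,0](1)
Move 3: P2 pit1 -> P1=[4,3,1,4,3,5](0) P2=[5,0,5,5,6,1](2)
Move 4: P2 pit2 -> P1=[5,3,1,4,3,5](0) P2=[5,0,0,6,7,2](3)
Move 5: P2 pit5 -> P1=[6,3,1,4,3,5](0) P2=[5,0,0,6,7,0](4)

Answer: 6 3 1 4 3 5 0 5 0 0 6 7 0 4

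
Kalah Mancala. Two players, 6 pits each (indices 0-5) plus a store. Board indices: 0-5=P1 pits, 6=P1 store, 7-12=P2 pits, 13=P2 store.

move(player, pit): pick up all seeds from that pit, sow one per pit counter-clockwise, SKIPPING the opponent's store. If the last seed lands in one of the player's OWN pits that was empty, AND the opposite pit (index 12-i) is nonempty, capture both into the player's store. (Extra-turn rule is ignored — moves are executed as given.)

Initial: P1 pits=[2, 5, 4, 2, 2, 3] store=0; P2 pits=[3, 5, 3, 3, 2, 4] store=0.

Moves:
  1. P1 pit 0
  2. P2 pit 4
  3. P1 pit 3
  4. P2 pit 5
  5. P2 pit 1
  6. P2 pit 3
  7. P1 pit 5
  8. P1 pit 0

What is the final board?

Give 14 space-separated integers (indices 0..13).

Answer: 0 8 7 1 3 0 1 4 1 5 0 2 2 4

Derivation:
Move 1: P1 pit0 -> P1=[0,6,5,2,2,3](0) P2=[3,5,3,3,2,4](0)
Move 2: P2 pit4 -> P1=[0,6,5,2,2,3](0) P2=[3,5,3,3,0,5](1)
Move 3: P1 pit3 -> P1=[0,6,5,0,3,4](0) P2=[3,5,3,3,0,5](1)
Move 4: P2 pit5 -> P1=[1,7,6,1,3,4](0) P2=[3,5,3,3,0,0](2)
Move 5: P2 pit1 -> P1=[1,7,6,1,3,4](0) P2=[3,0,4,4,1,1](3)
Move 6: P2 pit3 -> P1=[2,7,6,1,3,4](0) P2=[3,0,4,0,2,2](4)
Move 7: P1 pit5 -> P1=[2,7,6,1,3,0](1) P2=[4,1,5,0,2,2](4)
Move 8: P1 pit0 -> P1=[0,8,7,1,3,0](1) P2=[4,1,5,0,2,2](4)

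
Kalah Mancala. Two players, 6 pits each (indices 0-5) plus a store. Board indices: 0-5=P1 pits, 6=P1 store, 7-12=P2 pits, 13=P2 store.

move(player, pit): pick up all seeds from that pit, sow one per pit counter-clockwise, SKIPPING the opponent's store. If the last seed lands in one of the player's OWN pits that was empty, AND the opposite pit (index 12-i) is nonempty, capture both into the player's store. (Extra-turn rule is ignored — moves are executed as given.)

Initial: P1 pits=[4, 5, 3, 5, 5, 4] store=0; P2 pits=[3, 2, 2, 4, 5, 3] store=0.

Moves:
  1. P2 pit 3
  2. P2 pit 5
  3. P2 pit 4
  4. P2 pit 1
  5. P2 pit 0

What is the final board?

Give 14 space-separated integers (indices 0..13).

Answer: 7 7 0 6 5 4 0 0 1 4 1 0 1 9

Derivation:
Move 1: P2 pit3 -> P1=[5,5,3,5,5,4](0) P2=[3,2,2,0,6,4](1)
Move 2: P2 pit5 -> P1=[6,6,4,5,5,4](0) P2=[3,2,2,0,6,0](2)
Move 3: P2 pit4 -> P1=[7,7,5,6,5,4](0) P2=[3,2,2,0,0,1](3)
Move 4: P2 pit1 -> P1=[7,7,0,6,5,4](0) P2=[3,0,3,0,0,1](9)
Move 5: P2 pit0 -> P1=[7,7,0,6,5,4](0) P2=[0,1,4,1,0,1](9)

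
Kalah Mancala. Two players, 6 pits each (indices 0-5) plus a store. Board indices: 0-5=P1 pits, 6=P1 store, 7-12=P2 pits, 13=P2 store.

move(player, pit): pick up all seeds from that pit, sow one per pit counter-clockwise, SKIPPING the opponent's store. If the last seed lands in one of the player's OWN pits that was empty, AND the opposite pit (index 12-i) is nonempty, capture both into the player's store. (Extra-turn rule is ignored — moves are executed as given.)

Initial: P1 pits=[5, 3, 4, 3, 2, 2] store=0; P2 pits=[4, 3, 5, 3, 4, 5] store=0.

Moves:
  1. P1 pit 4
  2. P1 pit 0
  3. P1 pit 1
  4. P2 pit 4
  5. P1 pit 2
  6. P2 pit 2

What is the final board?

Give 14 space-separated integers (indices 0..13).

Answer: 2 1 0 6 3 6 2 5 4 0 4 1 7 2

Derivation:
Move 1: P1 pit4 -> P1=[5,3,4,3,0,3](1) P2=[4,3,5,3,4,5](0)
Move 2: P1 pit0 -> P1=[0,4,5,4,1,4](1) P2=[4,3,5,3,4,5](0)
Move 3: P1 pit1 -> P1=[0,0,6,5,2,5](1) P2=[4,3,5,3,4,5](0)
Move 4: P2 pit4 -> P1=[1,1,6,5,2,5](1) P2=[4,3,5,3,0,6](1)
Move 5: P1 pit2 -> P1=[1,1,0,6,3,6](2) P2=[5,4,5,3,0,6](1)
Move 6: P2 pit2 -> P1=[2,1,0,6,3,6](2) P2=[5,4,0,4,1,7](2)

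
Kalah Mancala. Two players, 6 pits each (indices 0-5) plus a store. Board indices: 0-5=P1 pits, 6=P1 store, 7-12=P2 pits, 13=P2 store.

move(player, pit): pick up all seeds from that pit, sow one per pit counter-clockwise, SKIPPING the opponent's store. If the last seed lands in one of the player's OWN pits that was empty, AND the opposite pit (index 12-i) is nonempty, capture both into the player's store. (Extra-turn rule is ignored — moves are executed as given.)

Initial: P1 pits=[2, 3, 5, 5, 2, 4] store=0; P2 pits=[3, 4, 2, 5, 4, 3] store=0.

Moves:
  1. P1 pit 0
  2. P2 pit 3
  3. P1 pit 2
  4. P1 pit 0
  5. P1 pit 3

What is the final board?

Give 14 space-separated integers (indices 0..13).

Move 1: P1 pit0 -> P1=[0,4,6,5,2,4](0) P2=[3,4,2,5,4,3](0)
Move 2: P2 pit3 -> P1=[1,5,6,5,2,4](0) P2=[3,4,2,0,5,4](1)
Move 3: P1 pit2 -> P1=[1,5,0,6,3,5](1) P2=[4,5,2,0,5,4](1)
Move 4: P1 pit0 -> P1=[0,6,0,6,3,5](1) P2=[4,5,2,0,5,4](1)
Move 5: P1 pit3 -> P1=[0,6,0,0,4,6](2) P2=[5,6,3,0,5,4](1)

Answer: 0 6 0 0 4 6 2 5 6 3 0 5 4 1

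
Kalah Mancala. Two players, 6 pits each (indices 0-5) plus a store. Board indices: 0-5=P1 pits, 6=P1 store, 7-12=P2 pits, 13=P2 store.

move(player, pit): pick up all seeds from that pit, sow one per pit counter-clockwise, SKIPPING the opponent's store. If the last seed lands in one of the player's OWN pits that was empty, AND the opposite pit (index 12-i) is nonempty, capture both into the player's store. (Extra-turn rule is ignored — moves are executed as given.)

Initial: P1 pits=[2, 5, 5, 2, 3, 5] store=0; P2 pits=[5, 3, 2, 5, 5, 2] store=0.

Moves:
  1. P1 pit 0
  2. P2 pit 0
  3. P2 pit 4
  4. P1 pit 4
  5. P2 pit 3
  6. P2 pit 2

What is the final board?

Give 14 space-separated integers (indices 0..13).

Answer: 2 8 8 3 0 6 1 1 4 0 1 2 6 2

Derivation:
Move 1: P1 pit0 -> P1=[0,6,6,2,3,5](0) P2=[5,3,2,5,5,2](0)
Move 2: P2 pit0 -> P1=[0,6,6,2,3,5](0) P2=[0,4,3,6,6,3](0)
Move 3: P2 pit4 -> P1=[1,7,7,3,3,5](0) P2=[0,4,3,6,0,4](1)
Move 4: P1 pit4 -> P1=[1,7,7,3,0,6](1) P2=[1,4,3,6,0,4](1)
Move 5: P2 pit3 -> P1=[2,8,8,3,0,6](1) P2=[1,4,3,0,1,5](2)
Move 6: P2 pit2 -> P1=[2,8,8,3,0,6](1) P2=[1,4,0,1,2,6](2)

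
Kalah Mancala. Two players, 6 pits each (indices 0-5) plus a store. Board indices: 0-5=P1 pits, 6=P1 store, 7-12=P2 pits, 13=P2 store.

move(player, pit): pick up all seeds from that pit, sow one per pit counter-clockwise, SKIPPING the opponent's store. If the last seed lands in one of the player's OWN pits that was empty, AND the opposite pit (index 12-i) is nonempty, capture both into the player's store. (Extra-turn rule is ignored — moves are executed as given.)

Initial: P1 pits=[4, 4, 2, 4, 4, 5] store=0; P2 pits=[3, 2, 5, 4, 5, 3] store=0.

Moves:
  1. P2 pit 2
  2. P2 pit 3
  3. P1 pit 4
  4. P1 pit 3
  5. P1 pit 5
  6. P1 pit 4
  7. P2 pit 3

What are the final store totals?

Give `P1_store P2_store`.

Answer: 10 2

Derivation:
Move 1: P2 pit2 -> P1=[5,4,2,4,4,5](0) P2=[3,2,0,5,6,4](1)
Move 2: P2 pit3 -> P1=[6,5,2,4,4,5](0) P2=[3,2,0,0,7,5](2)
Move 3: P1 pit4 -> P1=[6,5,2,4,0,6](1) P2=[4,3,0,0,7,5](2)
Move 4: P1 pit3 -> P1=[6,5,2,0,1,7](2) P2=[5,3,0,0,7,5](2)
Move 5: P1 pit5 -> P1=[6,5,2,0,1,0](3) P2=[6,4,1,1,8,6](2)
Move 6: P1 pit4 -> P1=[6,5,2,0,0,0](10) P2=[0,4,1,1,8,6](2)
Move 7: P2 pit3 -> P1=[6,5,2,0,0,0](10) P2=[0,4,1,0,9,6](2)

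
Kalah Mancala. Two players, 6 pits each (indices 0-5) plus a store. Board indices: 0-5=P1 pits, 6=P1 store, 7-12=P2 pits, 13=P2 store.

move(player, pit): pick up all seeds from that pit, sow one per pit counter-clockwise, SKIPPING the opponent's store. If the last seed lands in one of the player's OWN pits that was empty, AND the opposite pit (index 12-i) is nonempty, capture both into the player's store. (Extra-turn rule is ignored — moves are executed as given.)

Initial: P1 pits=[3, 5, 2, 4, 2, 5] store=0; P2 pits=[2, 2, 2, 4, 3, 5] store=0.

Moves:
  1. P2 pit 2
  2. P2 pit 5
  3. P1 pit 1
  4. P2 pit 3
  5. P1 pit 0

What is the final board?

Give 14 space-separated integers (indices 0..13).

Answer: 0 2 5 7 4 7 1 3 2 0 0 5 1 2

Derivation:
Move 1: P2 pit2 -> P1=[3,5,2,4,2,5](0) P2=[2,2,0,5,4,5](0)
Move 2: P2 pit5 -> P1=[4,6,3,5,2,5](0) P2=[2,2,0,5,4,0](1)
Move 3: P1 pit1 -> P1=[4,0,4,6,3,6](1) P2=[3,2,0,5,4,0](1)
Move 4: P2 pit3 -> P1=[5,1,4,6,3,6](1) P2=[3,2,0,0,5,1](2)
Move 5: P1 pit0 -> P1=[0,2,5,7,4,7](1) P2=[3,2,0,0,5,1](2)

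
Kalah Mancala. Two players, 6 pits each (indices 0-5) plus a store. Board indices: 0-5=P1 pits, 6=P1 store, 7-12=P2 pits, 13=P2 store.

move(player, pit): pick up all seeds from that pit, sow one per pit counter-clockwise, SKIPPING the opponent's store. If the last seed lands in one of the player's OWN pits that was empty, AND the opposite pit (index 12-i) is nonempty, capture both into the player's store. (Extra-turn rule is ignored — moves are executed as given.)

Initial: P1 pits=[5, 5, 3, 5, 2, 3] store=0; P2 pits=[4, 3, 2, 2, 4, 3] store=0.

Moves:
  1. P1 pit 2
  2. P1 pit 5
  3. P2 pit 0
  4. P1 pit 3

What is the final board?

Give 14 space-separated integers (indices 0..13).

Move 1: P1 pit2 -> P1=[5,5,0,6,3,4](0) P2=[4,3,2,2,4,3](0)
Move 2: P1 pit5 -> P1=[5,5,0,6,3,0](1) P2=[5,4,3,2,4,3](0)
Move 3: P2 pit0 -> P1=[5,5,0,6,3,0](1) P2=[0,5,4,3,5,4](0)
Move 4: P1 pit3 -> P1=[5,5,0,0,4,1](2) P2=[1,6,5,3,5,4](0)

Answer: 5 5 0 0 4 1 2 1 6 5 3 5 4 0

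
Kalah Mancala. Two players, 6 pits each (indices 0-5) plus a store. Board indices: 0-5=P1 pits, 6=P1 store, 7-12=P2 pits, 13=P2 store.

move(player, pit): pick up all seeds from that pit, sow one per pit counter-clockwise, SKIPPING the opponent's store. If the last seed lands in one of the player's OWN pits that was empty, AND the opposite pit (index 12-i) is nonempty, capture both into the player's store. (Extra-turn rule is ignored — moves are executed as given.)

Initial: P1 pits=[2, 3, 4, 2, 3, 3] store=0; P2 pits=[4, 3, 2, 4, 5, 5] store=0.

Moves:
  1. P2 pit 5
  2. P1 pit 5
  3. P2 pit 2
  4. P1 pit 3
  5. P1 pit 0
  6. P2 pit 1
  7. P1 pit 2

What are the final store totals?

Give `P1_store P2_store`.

Answer: 3 1

Derivation:
Move 1: P2 pit5 -> P1=[3,4,5,3,3,3](0) P2=[4,3,2,4,5,0](1)
Move 2: P1 pit5 -> P1=[3,4,5,3,3,0](1) P2=[5,4,2,4,5,0](1)
Move 3: P2 pit2 -> P1=[3,4,5,3,3,0](1) P2=[5,4,0,5,6,0](1)
Move 4: P1 pit3 -> P1=[3,4,5,0,4,1](2) P2=[5,4,0,5,6,0](1)
Move 5: P1 pit0 -> P1=[0,5,6,1,4,1](2) P2=[5,4,0,5,6,0](1)
Move 6: P2 pit1 -> P1=[0,5,6,1,4,1](2) P2=[5,0,1,6,7,1](1)
Move 7: P1 pit2 -> P1=[0,5,0,2,5,2](3) P2=[6,1,1,6,7,1](1)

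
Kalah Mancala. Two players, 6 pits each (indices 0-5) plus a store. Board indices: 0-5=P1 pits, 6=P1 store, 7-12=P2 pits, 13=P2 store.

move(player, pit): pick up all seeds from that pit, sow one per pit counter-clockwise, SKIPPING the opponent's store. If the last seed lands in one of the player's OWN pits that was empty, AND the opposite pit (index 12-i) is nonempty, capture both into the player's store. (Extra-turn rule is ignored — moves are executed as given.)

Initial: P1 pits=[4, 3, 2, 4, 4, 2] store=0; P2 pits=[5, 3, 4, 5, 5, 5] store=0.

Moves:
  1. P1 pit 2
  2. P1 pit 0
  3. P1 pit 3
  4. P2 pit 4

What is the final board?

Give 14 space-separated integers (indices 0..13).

Answer: 1 5 2 0 7 3 1 6 4 5 5 0 6 1

Derivation:
Move 1: P1 pit2 -> P1=[4,3,0,5,5,2](0) P2=[5,3,4,5,5,5](0)
Move 2: P1 pit0 -> P1=[0,4,1,6,6,2](0) P2=[5,3,4,5,5,5](0)
Move 3: P1 pit3 -> P1=[0,4,1,0,7,3](1) P2=[6,4,5,5,5,5](0)
Move 4: P2 pit4 -> P1=[1,5,2,0,7,3](1) P2=[6,4,5,5,0,6](1)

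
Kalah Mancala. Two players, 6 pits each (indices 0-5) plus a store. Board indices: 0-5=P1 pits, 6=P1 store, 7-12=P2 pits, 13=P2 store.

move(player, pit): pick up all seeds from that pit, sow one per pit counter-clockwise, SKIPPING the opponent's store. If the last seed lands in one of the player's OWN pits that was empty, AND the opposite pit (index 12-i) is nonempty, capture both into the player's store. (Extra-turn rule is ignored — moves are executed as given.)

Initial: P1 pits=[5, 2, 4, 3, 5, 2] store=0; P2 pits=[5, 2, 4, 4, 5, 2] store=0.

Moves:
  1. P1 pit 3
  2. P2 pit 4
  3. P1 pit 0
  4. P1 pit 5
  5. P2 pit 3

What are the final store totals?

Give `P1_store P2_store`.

Move 1: P1 pit3 -> P1=[5,2,4,0,6,3](1) P2=[5,2,4,4,5,2](0)
Move 2: P2 pit4 -> P1=[6,3,5,0,6,3](1) P2=[5,2,4,4,0,3](1)
Move 3: P1 pit0 -> P1=[0,4,6,1,7,4](2) P2=[5,2,4,4,0,3](1)
Move 4: P1 pit5 -> P1=[0,4,6,1,7,0](3) P2=[6,3,5,4,0,3](1)
Move 5: P2 pit3 -> P1=[1,4,6,1,7,0](3) P2=[6,3,5,0,1,4](2)

Answer: 3 2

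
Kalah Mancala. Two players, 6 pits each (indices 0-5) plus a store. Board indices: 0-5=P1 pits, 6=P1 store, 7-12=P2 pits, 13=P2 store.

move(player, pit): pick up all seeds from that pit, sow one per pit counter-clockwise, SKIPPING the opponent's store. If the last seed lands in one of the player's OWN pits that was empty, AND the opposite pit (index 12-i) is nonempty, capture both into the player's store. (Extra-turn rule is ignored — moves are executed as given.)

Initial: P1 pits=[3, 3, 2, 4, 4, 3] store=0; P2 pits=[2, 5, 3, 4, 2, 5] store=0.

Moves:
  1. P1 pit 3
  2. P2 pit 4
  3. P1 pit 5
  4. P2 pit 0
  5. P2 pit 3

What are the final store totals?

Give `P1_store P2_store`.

Move 1: P1 pit3 -> P1=[3,3,2,0,5,4](1) P2=[3,5,3,4,2,5](0)
Move 2: P2 pit4 -> P1=[3,3,2,0,5,4](1) P2=[3,5,3,4,0,6](1)
Move 3: P1 pit5 -> P1=[3,3,2,0,5,0](2) P2=[4,6,4,4,0,6](1)
Move 4: P2 pit0 -> P1=[3,0,2,0,5,0](2) P2=[0,7,5,5,0,6](5)
Move 5: P2 pit3 -> P1=[4,1,2,0,5,0](2) P2=[0,7,5,0,1,7](6)

Answer: 2 6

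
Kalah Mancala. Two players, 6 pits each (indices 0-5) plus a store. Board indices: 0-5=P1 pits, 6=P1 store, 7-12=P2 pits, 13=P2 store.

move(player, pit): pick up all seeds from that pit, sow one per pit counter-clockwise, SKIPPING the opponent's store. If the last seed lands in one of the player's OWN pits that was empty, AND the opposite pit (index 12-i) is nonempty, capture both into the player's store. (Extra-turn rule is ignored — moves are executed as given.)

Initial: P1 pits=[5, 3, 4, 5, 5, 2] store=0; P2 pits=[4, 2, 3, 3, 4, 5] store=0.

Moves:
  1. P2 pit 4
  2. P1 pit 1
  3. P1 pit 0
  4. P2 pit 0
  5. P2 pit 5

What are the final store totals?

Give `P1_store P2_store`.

Move 1: P2 pit4 -> P1=[6,4,4,5,5,2](0) P2=[4,2,3,3,0,6](1)
Move 2: P1 pit1 -> P1=[6,0,5,6,6,3](0) P2=[4,2,3,3,0,6](1)
Move 3: P1 pit0 -> P1=[0,1,6,7,7,4](1) P2=[4,2,3,3,0,6](1)
Move 4: P2 pit0 -> P1=[0,0,6,7,7,4](1) P2=[0,3,4,4,0,6](3)
Move 5: P2 pit5 -> P1=[1,1,7,8,8,4](1) P2=[0,3,4,4,0,0](4)

Answer: 1 4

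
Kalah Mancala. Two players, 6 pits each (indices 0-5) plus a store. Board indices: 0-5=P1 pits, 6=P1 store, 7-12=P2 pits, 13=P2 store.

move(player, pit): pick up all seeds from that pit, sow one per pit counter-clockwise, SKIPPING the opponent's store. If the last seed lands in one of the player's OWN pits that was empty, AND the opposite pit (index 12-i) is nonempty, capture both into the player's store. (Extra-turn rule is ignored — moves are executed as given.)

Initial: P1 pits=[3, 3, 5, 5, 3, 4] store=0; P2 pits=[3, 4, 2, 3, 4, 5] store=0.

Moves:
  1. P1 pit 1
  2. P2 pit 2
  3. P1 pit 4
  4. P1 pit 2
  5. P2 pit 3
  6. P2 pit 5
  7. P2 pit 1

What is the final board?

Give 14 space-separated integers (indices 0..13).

Answer: 6 1 1 8 2 6 2 5 0 1 1 7 1 3

Derivation:
Move 1: P1 pit1 -> P1=[3,0,6,6,4,4](0) P2=[3,4,2,3,4,5](0)
Move 2: P2 pit2 -> P1=[3,0,6,6,4,4](0) P2=[3,4,0,4,5,5](0)
Move 3: P1 pit4 -> P1=[3,0,6,6,0,5](1) P2=[4,5,0,4,5,5](0)
Move 4: P1 pit2 -> P1=[3,0,0,7,1,6](2) P2=[5,6,0,4,5,5](0)
Move 5: P2 pit3 -> P1=[4,0,0,7,1,6](2) P2=[5,6,0,0,6,6](1)
Move 6: P2 pit5 -> P1=[5,1,1,8,2,6](2) P2=[5,6,0,0,6,0](2)
Move 7: P2 pit1 -> P1=[6,1,1,8,2,6](2) P2=[5,0,1,1,7,1](3)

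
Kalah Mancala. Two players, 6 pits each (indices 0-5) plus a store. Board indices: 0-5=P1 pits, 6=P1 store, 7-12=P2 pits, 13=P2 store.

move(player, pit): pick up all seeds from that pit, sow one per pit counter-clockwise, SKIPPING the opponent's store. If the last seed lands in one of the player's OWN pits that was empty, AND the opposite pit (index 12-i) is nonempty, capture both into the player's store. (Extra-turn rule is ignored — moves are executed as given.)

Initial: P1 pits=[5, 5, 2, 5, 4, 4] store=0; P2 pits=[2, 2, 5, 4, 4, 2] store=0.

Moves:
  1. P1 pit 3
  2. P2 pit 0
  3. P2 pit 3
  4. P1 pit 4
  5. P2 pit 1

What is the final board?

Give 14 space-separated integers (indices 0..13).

Move 1: P1 pit3 -> P1=[5,5,2,0,5,5](1) P2=[3,3,5,4,4,2](0)
Move 2: P2 pit0 -> P1=[5,5,2,0,5,5](1) P2=[0,4,6,5,4,2](0)
Move 3: P2 pit3 -> P1=[6,6,2,0,5,5](1) P2=[0,4,6,0,5,3](1)
Move 4: P1 pit4 -> P1=[6,6,2,0,0,6](2) P2=[1,5,7,0,5,3](1)
Move 5: P2 pit1 -> P1=[6,6,2,0,0,6](2) P2=[1,0,8,1,6,4](2)

Answer: 6 6 2 0 0 6 2 1 0 8 1 6 4 2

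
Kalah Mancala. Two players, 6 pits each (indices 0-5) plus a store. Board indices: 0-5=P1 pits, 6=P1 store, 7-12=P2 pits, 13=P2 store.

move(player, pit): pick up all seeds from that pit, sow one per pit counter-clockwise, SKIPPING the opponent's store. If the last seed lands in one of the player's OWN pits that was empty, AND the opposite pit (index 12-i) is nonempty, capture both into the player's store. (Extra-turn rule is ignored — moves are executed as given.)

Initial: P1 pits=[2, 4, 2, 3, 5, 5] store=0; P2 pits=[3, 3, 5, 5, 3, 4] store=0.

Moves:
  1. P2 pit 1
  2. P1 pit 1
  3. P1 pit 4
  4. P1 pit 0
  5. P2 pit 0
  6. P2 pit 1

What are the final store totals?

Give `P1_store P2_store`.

Move 1: P2 pit1 -> P1=[2,4,2,3,5,5](0) P2=[3,0,6,6,4,4](0)
Move 2: P1 pit1 -> P1=[2,0,3,4,6,6](0) P2=[3,0,6,6,4,4](0)
Move 3: P1 pit4 -> P1=[2,0,3,4,0,7](1) P2=[4,1,7,7,4,4](0)
Move 4: P1 pit0 -> P1=[0,1,4,4,0,7](1) P2=[4,1,7,7,4,4](0)
Move 5: P2 pit0 -> P1=[0,1,4,4,0,7](1) P2=[0,2,8,8,5,4](0)
Move 6: P2 pit1 -> P1=[0,1,4,4,0,7](1) P2=[0,0,9,9,5,4](0)

Answer: 1 0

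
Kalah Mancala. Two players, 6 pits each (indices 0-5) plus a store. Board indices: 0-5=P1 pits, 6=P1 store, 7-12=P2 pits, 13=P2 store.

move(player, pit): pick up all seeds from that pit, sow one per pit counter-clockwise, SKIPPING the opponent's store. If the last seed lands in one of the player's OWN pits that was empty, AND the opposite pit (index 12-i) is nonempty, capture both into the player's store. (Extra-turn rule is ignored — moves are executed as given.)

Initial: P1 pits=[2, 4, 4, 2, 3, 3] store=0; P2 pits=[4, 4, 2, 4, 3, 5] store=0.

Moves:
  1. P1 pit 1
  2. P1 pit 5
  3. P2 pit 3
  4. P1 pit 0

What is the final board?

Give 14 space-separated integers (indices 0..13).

Answer: 0 1 6 4 4 0 1 5 5 3 0 4 6 1

Derivation:
Move 1: P1 pit1 -> P1=[2,0,5,3,4,4](0) P2=[4,4,2,4,3,5](0)
Move 2: P1 pit5 -> P1=[2,0,5,3,4,0](1) P2=[5,5,3,4,3,5](0)
Move 3: P2 pit3 -> P1=[3,0,5,3,4,0](1) P2=[5,5,3,0,4,6](1)
Move 4: P1 pit0 -> P1=[0,1,6,4,4,0](1) P2=[5,5,3,0,4,6](1)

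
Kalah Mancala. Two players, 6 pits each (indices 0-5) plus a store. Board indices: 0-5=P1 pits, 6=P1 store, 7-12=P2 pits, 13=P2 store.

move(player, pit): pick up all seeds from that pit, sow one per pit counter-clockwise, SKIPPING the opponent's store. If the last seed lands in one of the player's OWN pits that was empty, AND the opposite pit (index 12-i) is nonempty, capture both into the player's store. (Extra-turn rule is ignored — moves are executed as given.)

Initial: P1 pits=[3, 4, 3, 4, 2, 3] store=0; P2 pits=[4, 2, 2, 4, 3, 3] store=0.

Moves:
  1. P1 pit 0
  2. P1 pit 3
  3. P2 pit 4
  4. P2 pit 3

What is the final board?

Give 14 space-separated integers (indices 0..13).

Answer: 2 5 4 0 3 4 1 5 3 2 0 1 5 2

Derivation:
Move 1: P1 pit0 -> P1=[0,5,4,5,2,3](0) P2=[4,2,2,4,3,3](0)
Move 2: P1 pit3 -> P1=[0,5,4,0,3,4](1) P2=[5,3,2,4,3,3](0)
Move 3: P2 pit4 -> P1=[1,5,4,0,3,4](1) P2=[5,3,2,4,0,4](1)
Move 4: P2 pit3 -> P1=[2,5,4,0,3,4](1) P2=[5,3,2,0,1,5](2)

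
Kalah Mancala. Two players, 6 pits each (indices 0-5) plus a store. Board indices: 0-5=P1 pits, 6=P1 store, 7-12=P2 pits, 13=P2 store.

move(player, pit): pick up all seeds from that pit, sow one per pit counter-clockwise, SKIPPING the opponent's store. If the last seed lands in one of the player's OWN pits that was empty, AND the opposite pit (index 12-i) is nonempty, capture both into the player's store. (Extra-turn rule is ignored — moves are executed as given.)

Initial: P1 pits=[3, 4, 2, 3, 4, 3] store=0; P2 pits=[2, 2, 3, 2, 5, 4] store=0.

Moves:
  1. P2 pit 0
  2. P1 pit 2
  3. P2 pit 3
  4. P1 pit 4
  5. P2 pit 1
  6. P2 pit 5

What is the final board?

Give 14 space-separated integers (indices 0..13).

Answer: 4 5 1 5 1 4 1 1 0 6 1 7 0 1

Derivation:
Move 1: P2 pit0 -> P1=[3,4,2,3,4,3](0) P2=[0,3,4,2,5,4](0)
Move 2: P1 pit2 -> P1=[3,4,0,4,5,3](0) P2=[0,3,4,2,5,4](0)
Move 3: P2 pit3 -> P1=[3,4,0,4,5,3](0) P2=[0,3,4,0,6,5](0)
Move 4: P1 pit4 -> P1=[3,4,0,4,0,4](1) P2=[1,4,5,0,6,5](0)
Move 5: P2 pit1 -> P1=[3,4,0,4,0,4](1) P2=[1,0,6,1,7,6](0)
Move 6: P2 pit5 -> P1=[4,5,1,5,1,4](1) P2=[1,0,6,1,7,0](1)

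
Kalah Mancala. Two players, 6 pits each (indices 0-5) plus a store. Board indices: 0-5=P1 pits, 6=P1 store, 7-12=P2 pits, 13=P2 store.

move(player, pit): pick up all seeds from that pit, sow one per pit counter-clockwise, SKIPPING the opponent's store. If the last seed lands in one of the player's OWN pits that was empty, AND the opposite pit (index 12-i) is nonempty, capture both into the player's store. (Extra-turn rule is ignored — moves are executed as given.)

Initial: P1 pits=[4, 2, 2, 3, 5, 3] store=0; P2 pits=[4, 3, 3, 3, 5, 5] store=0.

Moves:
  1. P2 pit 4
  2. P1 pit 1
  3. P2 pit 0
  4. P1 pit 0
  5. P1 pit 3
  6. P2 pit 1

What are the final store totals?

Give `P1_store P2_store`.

Answer: 1 2

Derivation:
Move 1: P2 pit4 -> P1=[5,3,3,3,5,3](0) P2=[4,3,3,3,0,6](1)
Move 2: P1 pit1 -> P1=[5,0,4,4,6,3](0) P2=[4,3,3,3,0,6](1)
Move 3: P2 pit0 -> P1=[5,0,4,4,6,3](0) P2=[0,4,4,4,1,6](1)
Move 4: P1 pit0 -> P1=[0,1,5,5,7,4](0) P2=[0,4,4,4,1,6](1)
Move 5: P1 pit3 -> P1=[0,1,5,0,8,5](1) P2=[1,5,4,4,1,6](1)
Move 6: P2 pit1 -> P1=[0,1,5,0,8,5](1) P2=[1,0,5,5,2,7](2)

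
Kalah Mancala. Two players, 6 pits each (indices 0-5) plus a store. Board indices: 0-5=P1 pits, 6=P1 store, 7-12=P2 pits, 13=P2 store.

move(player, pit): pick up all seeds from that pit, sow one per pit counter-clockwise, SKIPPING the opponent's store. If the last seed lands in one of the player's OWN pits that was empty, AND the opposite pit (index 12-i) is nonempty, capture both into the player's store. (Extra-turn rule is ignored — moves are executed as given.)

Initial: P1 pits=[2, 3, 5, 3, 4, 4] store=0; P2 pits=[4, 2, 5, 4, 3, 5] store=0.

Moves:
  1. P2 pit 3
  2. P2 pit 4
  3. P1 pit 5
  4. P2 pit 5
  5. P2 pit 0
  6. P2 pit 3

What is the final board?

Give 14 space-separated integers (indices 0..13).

Move 1: P2 pit3 -> P1=[3,3,5,3,4,4](0) P2=[4,2,5,0,4,6](1)
Move 2: P2 pit4 -> P1=[4,4,5,3,4,4](0) P2=[4,2,5,0,0,7](2)
Move 3: P1 pit5 -> P1=[4,4,5,3,4,0](1) P2=[5,3,6,0,0,7](2)
Move 4: P2 pit5 -> P1=[5,5,6,4,5,1](1) P2=[5,3,6,0,0,0](3)
Move 5: P2 pit0 -> P1=[0,5,6,4,5,1](1) P2=[0,4,7,1,1,0](9)
Move 6: P2 pit3 -> P1=[0,5,6,4,5,1](1) P2=[0,4,7,0,2,0](9)

Answer: 0 5 6 4 5 1 1 0 4 7 0 2 0 9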